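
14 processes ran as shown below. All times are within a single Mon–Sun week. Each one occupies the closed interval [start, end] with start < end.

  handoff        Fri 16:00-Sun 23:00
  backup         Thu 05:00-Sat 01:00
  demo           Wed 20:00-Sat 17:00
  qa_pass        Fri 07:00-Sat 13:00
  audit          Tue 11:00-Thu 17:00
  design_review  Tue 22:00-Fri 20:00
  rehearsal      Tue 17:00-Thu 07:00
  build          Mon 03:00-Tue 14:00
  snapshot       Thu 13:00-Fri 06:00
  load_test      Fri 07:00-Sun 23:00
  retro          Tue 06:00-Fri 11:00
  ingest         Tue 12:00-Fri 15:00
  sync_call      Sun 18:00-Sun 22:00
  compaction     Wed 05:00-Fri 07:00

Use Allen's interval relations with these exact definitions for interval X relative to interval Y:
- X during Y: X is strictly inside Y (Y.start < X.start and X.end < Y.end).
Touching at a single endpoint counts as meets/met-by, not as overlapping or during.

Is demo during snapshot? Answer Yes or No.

No

demo = [Wed 20:00, Sat 17:00], snapshot = [Thu 13:00, Fri 06:00].
Actual relation of demo to snapshot: contains.
Asked whether 'during' holds → No.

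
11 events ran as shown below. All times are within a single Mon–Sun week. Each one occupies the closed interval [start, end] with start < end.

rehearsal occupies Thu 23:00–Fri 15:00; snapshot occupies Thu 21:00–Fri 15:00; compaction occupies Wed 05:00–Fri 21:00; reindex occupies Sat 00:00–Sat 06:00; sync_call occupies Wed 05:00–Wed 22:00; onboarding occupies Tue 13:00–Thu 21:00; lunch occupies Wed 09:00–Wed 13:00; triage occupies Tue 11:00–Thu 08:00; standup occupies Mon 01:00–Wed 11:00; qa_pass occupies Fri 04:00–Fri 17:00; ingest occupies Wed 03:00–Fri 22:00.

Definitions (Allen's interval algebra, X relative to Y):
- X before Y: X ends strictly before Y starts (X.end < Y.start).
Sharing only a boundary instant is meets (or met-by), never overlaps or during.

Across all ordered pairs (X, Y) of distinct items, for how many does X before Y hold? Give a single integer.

Checking all 110 ordered pairs for relation 'before'; matching pairs in alphabetical order:
(compaction, reindex): compaction before reindex ✓
(ingest, reindex): ingest before reindex ✓
(lunch, qa_pass): lunch before qa_pass ✓
(lunch, rehearsal): lunch before rehearsal ✓
(lunch, reindex): lunch before reindex ✓
(lunch, snapshot): lunch before snapshot ✓
(onboarding, qa_pass): onboarding before qa_pass ✓
(onboarding, rehearsal): onboarding before rehearsal ✓
(onboarding, reindex): onboarding before reindex ✓
(qa_pass, reindex): qa_pass before reindex ✓
(rehearsal, reindex): rehearsal before reindex ✓
(snapshot, reindex): snapshot before reindex ✓
(standup, qa_pass): standup before qa_pass ✓
(standup, rehearsal): standup before rehearsal ✓
(standup, reindex): standup before reindex ✓
(standup, snapshot): standup before snapshot ✓
(sync_call, qa_pass): sync_call before qa_pass ✓
(sync_call, rehearsal): sync_call before rehearsal ✓
(sync_call, reindex): sync_call before reindex ✓
(sync_call, snapshot): sync_call before snapshot ✓
(triage, qa_pass): triage before qa_pass ✓
(triage, rehearsal): triage before rehearsal ✓
(triage, reindex): triage before reindex ✓
(triage, snapshot): triage before snapshot ✓
Count: 24.

24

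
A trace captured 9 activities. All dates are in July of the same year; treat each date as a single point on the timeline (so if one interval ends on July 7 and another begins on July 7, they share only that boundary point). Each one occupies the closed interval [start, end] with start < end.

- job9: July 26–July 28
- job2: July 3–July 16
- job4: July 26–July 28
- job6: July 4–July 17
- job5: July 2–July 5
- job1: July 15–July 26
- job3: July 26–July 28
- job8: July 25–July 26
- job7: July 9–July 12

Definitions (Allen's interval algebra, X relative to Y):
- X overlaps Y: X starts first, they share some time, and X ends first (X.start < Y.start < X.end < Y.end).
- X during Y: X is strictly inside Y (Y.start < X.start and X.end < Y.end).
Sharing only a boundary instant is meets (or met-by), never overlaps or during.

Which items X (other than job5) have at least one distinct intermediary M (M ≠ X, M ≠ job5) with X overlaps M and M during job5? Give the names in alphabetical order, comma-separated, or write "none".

Target job5 = [July 2, July 5].
Intermediaries M with M during job5: none.
Union: none.

none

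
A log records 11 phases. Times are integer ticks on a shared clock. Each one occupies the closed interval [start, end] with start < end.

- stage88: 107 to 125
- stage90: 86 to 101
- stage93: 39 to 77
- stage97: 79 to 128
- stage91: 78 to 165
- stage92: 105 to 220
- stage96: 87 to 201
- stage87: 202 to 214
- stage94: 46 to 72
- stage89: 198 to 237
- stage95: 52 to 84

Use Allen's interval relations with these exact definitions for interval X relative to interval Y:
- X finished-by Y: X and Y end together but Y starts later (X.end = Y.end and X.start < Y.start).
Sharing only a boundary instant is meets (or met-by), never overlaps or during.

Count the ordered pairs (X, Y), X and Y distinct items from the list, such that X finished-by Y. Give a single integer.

0

Checking all 110 ordered pairs for relation 'finished-by'; matching pairs in alphabetical order:
No pair satisfies it.
Count: 0.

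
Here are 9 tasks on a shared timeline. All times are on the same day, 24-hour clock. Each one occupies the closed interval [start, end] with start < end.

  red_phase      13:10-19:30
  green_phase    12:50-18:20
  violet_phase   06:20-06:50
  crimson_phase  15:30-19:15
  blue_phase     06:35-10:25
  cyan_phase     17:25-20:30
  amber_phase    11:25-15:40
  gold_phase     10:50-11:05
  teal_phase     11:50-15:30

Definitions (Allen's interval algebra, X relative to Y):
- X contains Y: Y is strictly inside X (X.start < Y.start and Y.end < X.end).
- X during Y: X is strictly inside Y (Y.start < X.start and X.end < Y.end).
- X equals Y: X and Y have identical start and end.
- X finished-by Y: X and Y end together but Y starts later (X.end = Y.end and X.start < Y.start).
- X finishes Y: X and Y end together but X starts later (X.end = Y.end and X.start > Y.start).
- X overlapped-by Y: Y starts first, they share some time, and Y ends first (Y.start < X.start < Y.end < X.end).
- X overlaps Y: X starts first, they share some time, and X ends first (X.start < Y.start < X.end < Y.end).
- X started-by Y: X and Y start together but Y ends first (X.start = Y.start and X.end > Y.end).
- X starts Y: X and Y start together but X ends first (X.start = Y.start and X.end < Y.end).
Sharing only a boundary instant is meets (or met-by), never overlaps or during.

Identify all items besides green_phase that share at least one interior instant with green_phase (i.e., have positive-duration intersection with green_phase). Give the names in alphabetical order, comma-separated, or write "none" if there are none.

amber_phase, crimson_phase, cyan_phase, red_phase, teal_phase

Target green_phase = [12:50, 18:20].
amber_phase [11:25, 15:40] → overlaps → yes.
blue_phase [06:35, 10:25] → before → no.
crimson_phase [15:30, 19:15] → overlapped-by → yes.
cyan_phase [17:25, 20:30] → overlapped-by → yes.
gold_phase [10:50, 11:05] → before → no.
red_phase [13:10, 19:30] → overlapped-by → yes.
teal_phase [11:50, 15:30] → overlaps → yes.
violet_phase [06:20, 06:50] → before → no.
Result: amber_phase, crimson_phase, cyan_phase, red_phase, teal_phase.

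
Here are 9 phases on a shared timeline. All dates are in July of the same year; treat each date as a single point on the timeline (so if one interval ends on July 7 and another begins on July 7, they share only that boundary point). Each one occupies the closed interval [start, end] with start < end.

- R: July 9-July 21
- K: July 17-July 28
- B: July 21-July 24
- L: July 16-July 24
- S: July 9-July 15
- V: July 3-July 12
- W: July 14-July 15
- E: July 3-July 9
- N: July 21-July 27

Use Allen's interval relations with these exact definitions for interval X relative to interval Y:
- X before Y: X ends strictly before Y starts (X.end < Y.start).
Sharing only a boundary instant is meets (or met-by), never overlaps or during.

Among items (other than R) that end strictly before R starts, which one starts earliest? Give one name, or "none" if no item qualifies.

Target R = [July 9, July 21].
B [July 21, July 24] → met-by → excluded.
E [July 3, July 9] → meets → excluded.
K [July 17, July 28] → overlapped-by → excluded.
L [July 16, July 24] → overlapped-by → excluded.
N [July 21, July 27] → met-by → excluded.
S [July 9, July 15] → starts → excluded.
V [July 3, July 12] → overlaps → excluded.
W [July 14, July 15] → during → excluded.
No candidates → none.

none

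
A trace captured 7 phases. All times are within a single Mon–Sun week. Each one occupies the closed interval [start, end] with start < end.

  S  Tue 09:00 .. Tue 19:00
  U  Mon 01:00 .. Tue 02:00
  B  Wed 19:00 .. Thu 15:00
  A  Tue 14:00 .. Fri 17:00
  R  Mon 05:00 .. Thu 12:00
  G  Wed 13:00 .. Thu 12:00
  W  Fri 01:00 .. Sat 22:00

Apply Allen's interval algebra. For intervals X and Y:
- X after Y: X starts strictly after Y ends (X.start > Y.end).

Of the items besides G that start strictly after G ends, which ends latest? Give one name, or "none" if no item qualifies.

W

Target G = [Wed 13:00, Thu 12:00].
A [Tue 14:00, Fri 17:00] → contains → excluded.
B [Wed 19:00, Thu 15:00] → overlapped-by → excluded.
R [Mon 05:00, Thu 12:00] → finished-by → excluded.
S [Tue 09:00, Tue 19:00] → before → excluded.
U [Mon 01:00, Tue 02:00] → before → excluded.
W [Fri 01:00, Sat 22:00] → after → candidate.
Among candidates, latest end is Sat 22:00 → W.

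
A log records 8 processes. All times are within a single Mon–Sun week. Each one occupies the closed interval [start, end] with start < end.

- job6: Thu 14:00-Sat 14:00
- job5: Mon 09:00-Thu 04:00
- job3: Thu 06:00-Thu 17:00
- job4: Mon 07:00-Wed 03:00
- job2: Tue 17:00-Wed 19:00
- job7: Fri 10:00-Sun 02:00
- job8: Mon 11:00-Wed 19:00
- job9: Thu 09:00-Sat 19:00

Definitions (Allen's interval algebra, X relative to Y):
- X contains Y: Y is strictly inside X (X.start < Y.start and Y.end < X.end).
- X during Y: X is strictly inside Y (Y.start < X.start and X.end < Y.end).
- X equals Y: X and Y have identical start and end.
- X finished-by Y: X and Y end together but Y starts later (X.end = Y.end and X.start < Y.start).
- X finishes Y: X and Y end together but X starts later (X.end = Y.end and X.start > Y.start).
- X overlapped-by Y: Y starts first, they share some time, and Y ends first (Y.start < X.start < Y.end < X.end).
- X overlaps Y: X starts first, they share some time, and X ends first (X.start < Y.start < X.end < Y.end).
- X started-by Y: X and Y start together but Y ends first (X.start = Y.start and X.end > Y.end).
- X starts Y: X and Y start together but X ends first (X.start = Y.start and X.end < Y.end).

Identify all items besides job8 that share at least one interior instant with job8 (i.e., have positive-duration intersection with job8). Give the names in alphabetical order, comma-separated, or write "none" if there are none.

job2, job4, job5

Target job8 = [Mon 11:00, Wed 19:00].
job2 [Tue 17:00, Wed 19:00] → finishes → yes.
job3 [Thu 06:00, Thu 17:00] → after → no.
job4 [Mon 07:00, Wed 03:00] → overlaps → yes.
job5 [Mon 09:00, Thu 04:00] → contains → yes.
job6 [Thu 14:00, Sat 14:00] → after → no.
job7 [Fri 10:00, Sun 02:00] → after → no.
job9 [Thu 09:00, Sat 19:00] → after → no.
Result: job2, job4, job5.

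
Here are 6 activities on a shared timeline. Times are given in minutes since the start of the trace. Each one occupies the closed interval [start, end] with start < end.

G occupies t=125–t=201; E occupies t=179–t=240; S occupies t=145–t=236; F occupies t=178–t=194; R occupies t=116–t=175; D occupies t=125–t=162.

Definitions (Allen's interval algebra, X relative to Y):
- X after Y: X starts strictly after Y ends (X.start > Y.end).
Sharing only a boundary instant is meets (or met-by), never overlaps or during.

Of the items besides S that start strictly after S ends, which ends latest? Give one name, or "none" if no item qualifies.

Target S = [t=145, t=236].
D [t=125, t=162] → overlaps → excluded.
E [t=179, t=240] → overlapped-by → excluded.
F [t=178, t=194] → during → excluded.
G [t=125, t=201] → overlaps → excluded.
R [t=116, t=175] → overlaps → excluded.
No candidates → none.

none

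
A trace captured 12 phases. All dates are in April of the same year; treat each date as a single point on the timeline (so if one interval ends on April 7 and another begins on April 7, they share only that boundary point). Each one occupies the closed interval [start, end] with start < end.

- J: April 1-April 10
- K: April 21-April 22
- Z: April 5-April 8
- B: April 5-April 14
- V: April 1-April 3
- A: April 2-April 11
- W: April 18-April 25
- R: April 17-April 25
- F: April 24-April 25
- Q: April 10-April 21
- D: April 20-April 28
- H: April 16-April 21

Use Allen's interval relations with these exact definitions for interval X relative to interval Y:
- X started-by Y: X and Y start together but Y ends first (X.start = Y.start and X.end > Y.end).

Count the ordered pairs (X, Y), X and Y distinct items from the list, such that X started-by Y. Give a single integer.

2

Checking all 132 ordered pairs for relation 'started-by'; matching pairs in alphabetical order:
(B, Z): B started-by Z ✓
(J, V): J started-by V ✓
Count: 2.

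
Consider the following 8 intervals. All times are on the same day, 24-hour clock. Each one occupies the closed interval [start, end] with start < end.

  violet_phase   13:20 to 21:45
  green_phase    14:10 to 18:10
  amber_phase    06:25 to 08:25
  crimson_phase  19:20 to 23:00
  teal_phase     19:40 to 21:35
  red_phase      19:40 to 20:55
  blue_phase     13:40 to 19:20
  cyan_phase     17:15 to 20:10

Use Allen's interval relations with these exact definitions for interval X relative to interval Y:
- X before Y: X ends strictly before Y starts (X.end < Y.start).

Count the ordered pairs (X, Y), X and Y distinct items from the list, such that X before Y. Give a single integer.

Checking all 56 ordered pairs for relation 'before'; matching pairs in alphabetical order:
(amber_phase, blue_phase): amber_phase before blue_phase ✓
(amber_phase, crimson_phase): amber_phase before crimson_phase ✓
(amber_phase, cyan_phase): amber_phase before cyan_phase ✓
(amber_phase, green_phase): amber_phase before green_phase ✓
(amber_phase, red_phase): amber_phase before red_phase ✓
(amber_phase, teal_phase): amber_phase before teal_phase ✓
(amber_phase, violet_phase): amber_phase before violet_phase ✓
(blue_phase, red_phase): blue_phase before red_phase ✓
(blue_phase, teal_phase): blue_phase before teal_phase ✓
(green_phase, crimson_phase): green_phase before crimson_phase ✓
(green_phase, red_phase): green_phase before red_phase ✓
(green_phase, teal_phase): green_phase before teal_phase ✓
Count: 12.

12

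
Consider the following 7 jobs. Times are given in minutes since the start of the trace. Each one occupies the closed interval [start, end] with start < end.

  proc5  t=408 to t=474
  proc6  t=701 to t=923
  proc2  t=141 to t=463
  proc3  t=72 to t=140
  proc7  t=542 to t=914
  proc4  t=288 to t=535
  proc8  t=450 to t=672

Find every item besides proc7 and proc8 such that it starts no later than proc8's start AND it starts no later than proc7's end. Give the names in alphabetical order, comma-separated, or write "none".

Conditions: its start is no later than proc8's start (X.start <= t=450) AND its start is no later than proc7's end (X.start <= t=914).
proc2: start t=141 <= t=450? ✓; start t=141 <= t=914? ✓ → yes.
proc3: start t=72 <= t=450? ✓; start t=72 <= t=914? ✓ → yes.
proc4: start t=288 <= t=450? ✓; start t=288 <= t=914? ✓ → yes.
proc5: start t=408 <= t=450? ✓; start t=408 <= t=914? ✓ → yes.
proc6: start t=701 <= t=450? ✗; start t=701 <= t=914? ✓ → no.
Result: proc2, proc3, proc4, proc5.

proc2, proc3, proc4, proc5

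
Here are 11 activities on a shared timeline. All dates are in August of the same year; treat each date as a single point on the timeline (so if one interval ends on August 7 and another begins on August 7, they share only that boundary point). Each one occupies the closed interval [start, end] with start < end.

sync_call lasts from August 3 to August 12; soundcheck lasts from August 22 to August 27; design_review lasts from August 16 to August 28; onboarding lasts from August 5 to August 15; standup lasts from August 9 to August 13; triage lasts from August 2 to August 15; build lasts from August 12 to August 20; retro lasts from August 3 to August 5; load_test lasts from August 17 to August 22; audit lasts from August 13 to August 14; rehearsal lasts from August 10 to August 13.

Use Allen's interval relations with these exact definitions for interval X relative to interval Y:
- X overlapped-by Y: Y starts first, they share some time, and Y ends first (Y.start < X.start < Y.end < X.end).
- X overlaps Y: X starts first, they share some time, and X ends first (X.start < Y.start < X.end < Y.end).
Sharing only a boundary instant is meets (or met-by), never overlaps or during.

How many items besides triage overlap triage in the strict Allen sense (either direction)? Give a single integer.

1

Target triage = [August 2, August 15].
audit [August 13, August 14] → during → no.
build [August 12, August 20] → overlapped-by → counts.
design_review [August 16, August 28] → after → no.
load_test [August 17, August 22] → after → no.
onboarding [August 5, August 15] → finishes → no.
rehearsal [August 10, August 13] → during → no.
retro [August 3, August 5] → during → no.
soundcheck [August 22, August 27] → after → no.
standup [August 9, August 13] → during → no.
sync_call [August 3, August 12] → during → no.
Total: 1.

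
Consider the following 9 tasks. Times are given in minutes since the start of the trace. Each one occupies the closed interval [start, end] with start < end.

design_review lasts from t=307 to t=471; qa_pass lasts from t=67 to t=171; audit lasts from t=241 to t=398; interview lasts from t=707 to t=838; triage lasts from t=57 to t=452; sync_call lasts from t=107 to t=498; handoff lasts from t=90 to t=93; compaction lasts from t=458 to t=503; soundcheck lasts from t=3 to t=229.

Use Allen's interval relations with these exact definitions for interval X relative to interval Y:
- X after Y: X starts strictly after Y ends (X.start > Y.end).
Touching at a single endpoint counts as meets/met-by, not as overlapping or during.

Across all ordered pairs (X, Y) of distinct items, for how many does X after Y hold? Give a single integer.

Checking all 72 ordered pairs for relation 'after'; matching pairs in alphabetical order:
(audit, handoff): audit after handoff ✓
(audit, qa_pass): audit after qa_pass ✓
(audit, soundcheck): audit after soundcheck ✓
(compaction, audit): compaction after audit ✓
(compaction, handoff): compaction after handoff ✓
(compaction, qa_pass): compaction after qa_pass ✓
(compaction, soundcheck): compaction after soundcheck ✓
(compaction, triage): compaction after triage ✓
(design_review, handoff): design_review after handoff ✓
(design_review, qa_pass): design_review after qa_pass ✓
(design_review, soundcheck): design_review after soundcheck ✓
(interview, audit): interview after audit ✓
(interview, compaction): interview after compaction ✓
(interview, design_review): interview after design_review ✓
(interview, handoff): interview after handoff ✓
(interview, qa_pass): interview after qa_pass ✓
(interview, soundcheck): interview after soundcheck ✓
(interview, sync_call): interview after sync_call ✓
(interview, triage): interview after triage ✓
(sync_call, handoff): sync_call after handoff ✓
Count: 20.

20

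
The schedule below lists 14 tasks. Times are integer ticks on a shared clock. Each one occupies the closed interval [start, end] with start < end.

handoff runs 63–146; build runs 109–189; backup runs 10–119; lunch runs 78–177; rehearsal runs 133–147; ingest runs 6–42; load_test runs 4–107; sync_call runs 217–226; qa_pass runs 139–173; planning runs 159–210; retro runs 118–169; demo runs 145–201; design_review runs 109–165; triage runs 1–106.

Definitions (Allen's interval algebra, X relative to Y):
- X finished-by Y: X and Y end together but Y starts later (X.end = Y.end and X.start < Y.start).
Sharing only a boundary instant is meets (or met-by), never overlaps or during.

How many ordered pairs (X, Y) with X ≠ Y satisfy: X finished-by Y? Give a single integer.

0

Checking all 182 ordered pairs for relation 'finished-by'; matching pairs in alphabetical order:
No pair satisfies it.
Count: 0.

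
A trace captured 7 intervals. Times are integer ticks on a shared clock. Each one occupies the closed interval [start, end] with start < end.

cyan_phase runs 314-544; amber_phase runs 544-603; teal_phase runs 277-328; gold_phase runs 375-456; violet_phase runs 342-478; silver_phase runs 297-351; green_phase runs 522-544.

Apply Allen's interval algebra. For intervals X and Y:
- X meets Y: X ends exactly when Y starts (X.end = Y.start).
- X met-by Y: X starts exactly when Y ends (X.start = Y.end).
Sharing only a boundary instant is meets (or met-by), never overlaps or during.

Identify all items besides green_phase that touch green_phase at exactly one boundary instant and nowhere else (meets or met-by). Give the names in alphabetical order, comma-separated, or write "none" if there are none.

amber_phase

Target green_phase = [522, 544].
amber_phase [544, 603] → met-by → yes.
cyan_phase [314, 544] → finished-by → no.
gold_phase [375, 456] → before → no.
silver_phase [297, 351] → before → no.
teal_phase [277, 328] → before → no.
violet_phase [342, 478] → before → no.
Result: amber_phase.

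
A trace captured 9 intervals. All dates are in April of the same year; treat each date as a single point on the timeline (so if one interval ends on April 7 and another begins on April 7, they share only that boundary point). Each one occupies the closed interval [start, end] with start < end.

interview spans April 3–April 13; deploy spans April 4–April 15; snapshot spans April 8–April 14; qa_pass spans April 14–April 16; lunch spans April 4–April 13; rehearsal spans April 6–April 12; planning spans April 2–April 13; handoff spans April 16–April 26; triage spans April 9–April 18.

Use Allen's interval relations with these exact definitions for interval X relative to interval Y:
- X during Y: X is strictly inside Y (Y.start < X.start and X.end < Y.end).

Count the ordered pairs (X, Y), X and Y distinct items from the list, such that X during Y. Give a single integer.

6

Checking all 72 ordered pairs for relation 'during'; matching pairs in alphabetical order:
(qa_pass, triage): qa_pass during triage ✓
(rehearsal, deploy): rehearsal during deploy ✓
(rehearsal, interview): rehearsal during interview ✓
(rehearsal, lunch): rehearsal during lunch ✓
(rehearsal, planning): rehearsal during planning ✓
(snapshot, deploy): snapshot during deploy ✓
Count: 6.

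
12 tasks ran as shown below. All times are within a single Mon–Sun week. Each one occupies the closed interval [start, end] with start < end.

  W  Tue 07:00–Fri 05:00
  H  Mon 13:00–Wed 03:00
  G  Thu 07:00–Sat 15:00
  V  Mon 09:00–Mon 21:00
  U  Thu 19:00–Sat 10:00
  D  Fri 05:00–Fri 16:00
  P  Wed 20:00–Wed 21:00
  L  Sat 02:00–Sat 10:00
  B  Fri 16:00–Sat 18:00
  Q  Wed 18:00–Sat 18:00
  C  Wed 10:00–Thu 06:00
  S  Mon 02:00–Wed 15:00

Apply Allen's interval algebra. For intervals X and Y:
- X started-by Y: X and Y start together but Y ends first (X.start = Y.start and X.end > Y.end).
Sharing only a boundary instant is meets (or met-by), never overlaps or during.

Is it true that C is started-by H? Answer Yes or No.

C = [Wed 10:00, Thu 06:00], H = [Mon 13:00, Wed 03:00].
Actual relation of C to H: after.
Asked whether 'started-by' holds → No.

No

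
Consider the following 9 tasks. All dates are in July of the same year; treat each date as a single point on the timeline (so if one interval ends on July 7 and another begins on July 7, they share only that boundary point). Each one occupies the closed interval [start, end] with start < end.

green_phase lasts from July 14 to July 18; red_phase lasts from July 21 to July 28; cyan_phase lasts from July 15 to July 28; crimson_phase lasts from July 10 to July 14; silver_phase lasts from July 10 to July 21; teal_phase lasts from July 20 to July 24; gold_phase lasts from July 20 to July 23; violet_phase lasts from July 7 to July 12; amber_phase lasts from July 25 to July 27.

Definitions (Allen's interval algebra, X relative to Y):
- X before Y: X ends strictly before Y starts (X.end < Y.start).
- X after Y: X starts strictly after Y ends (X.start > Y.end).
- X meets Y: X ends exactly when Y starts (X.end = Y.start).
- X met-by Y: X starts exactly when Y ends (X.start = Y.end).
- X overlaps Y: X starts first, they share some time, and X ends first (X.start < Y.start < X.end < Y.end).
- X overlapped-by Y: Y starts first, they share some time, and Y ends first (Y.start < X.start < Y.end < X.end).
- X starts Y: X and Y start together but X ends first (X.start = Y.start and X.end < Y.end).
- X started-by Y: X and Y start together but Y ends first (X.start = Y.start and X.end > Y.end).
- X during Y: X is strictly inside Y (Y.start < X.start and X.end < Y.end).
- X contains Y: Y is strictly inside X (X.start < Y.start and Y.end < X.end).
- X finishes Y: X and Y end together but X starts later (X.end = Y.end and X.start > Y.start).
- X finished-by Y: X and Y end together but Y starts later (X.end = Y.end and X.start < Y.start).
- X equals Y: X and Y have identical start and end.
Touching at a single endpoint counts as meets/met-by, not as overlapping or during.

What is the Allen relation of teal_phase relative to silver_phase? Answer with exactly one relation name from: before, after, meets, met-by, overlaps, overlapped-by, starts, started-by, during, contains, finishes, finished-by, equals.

teal_phase = [July 20, July 24]; silver_phase = [July 10, July 21].
Compare endpoints: teal_phase.start > silver_phase.start, teal_phase.start < silver_phase.end, teal_phase.end > silver_phase.start, teal_phase.end > silver_phase.end.
That pattern is 'overlapped-by'.

overlapped-by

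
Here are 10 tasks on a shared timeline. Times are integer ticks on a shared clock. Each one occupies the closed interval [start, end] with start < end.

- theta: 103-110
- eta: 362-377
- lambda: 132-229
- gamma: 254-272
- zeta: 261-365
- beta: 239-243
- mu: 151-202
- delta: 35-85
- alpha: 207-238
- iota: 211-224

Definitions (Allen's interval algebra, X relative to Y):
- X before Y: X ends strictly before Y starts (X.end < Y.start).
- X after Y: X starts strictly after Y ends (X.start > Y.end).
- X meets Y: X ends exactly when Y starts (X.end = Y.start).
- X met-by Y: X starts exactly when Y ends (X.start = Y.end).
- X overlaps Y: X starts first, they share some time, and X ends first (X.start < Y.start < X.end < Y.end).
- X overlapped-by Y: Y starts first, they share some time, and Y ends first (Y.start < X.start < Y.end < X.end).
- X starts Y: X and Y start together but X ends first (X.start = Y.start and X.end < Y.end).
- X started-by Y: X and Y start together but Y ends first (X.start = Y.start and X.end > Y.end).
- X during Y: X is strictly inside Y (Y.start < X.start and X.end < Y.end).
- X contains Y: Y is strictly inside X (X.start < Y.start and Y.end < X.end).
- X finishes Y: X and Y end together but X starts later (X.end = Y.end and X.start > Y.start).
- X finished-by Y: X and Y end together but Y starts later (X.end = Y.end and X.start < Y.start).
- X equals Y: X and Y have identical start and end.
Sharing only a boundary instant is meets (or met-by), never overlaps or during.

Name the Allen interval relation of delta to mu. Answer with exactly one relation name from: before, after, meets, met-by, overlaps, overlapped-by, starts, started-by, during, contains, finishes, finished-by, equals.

delta = [35, 85]; mu = [151, 202].
Compare endpoints: delta.start < mu.start, delta.start < mu.end, delta.end < mu.start, delta.end < mu.end.
That pattern is 'before'.

before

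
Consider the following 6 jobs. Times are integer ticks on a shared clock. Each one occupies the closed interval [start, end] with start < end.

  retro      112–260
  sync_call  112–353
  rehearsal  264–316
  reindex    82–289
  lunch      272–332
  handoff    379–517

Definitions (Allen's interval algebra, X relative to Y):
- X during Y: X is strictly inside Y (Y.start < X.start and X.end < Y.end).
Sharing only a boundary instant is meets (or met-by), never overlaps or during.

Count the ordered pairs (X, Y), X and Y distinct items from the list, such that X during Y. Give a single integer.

Checking all 30 ordered pairs for relation 'during'; matching pairs in alphabetical order:
(lunch, sync_call): lunch during sync_call ✓
(rehearsal, sync_call): rehearsal during sync_call ✓
(retro, reindex): retro during reindex ✓
Count: 3.

3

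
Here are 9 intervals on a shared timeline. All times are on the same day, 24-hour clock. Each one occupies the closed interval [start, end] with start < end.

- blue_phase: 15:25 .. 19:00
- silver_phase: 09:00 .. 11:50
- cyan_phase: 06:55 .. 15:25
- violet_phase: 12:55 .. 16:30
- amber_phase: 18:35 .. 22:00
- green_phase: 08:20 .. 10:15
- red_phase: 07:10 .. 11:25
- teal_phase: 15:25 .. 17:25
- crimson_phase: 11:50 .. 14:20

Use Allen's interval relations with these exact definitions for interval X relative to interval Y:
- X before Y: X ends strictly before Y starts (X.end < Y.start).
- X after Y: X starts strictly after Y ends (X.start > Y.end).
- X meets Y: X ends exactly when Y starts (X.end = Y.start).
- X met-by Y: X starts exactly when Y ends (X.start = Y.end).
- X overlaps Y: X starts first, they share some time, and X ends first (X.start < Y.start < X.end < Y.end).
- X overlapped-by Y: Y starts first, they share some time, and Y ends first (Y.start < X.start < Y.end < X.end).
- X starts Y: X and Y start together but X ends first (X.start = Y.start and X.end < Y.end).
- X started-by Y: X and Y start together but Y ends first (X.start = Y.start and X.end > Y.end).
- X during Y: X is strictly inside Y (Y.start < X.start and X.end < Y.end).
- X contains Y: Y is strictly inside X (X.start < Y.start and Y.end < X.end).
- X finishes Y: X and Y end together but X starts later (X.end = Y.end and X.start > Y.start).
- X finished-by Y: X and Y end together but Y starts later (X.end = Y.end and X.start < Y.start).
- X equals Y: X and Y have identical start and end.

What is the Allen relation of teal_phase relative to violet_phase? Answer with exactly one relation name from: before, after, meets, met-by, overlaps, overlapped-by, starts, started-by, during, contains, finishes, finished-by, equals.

overlapped-by

teal_phase = [15:25, 17:25]; violet_phase = [12:55, 16:30].
Compare endpoints: teal_phase.start > violet_phase.start, teal_phase.start < violet_phase.end, teal_phase.end > violet_phase.start, teal_phase.end > violet_phase.end.
That pattern is 'overlapped-by'.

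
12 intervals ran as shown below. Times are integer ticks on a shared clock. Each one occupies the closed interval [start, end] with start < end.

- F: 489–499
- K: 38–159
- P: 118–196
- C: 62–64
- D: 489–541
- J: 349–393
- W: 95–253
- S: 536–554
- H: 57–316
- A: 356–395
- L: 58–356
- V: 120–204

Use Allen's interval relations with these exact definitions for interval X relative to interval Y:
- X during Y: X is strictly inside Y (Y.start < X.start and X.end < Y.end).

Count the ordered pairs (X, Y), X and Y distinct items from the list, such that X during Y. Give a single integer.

11

Checking all 132 ordered pairs for relation 'during'; matching pairs in alphabetical order:
(C, H): C during H ✓
(C, K): C during K ✓
(C, L): C during L ✓
(P, H): P during H ✓
(P, L): P during L ✓
(P, W): P during W ✓
(V, H): V during H ✓
(V, L): V during L ✓
(V, W): V during W ✓
(W, H): W during H ✓
(W, L): W during L ✓
Count: 11.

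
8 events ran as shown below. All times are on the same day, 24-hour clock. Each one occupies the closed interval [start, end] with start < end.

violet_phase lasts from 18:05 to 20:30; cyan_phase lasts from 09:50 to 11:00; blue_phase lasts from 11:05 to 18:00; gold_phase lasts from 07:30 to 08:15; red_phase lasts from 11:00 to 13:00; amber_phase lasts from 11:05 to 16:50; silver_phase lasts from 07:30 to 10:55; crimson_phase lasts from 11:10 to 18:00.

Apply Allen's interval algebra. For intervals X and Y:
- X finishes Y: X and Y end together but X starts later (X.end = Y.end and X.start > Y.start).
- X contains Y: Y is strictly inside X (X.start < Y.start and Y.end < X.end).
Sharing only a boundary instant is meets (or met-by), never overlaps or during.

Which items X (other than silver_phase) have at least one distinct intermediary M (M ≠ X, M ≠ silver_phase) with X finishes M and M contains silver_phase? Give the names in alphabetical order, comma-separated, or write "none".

Target silver_phase = [07:30, 10:55].
Intermediaries M with M contains silver_phase: none.
Union: none.

none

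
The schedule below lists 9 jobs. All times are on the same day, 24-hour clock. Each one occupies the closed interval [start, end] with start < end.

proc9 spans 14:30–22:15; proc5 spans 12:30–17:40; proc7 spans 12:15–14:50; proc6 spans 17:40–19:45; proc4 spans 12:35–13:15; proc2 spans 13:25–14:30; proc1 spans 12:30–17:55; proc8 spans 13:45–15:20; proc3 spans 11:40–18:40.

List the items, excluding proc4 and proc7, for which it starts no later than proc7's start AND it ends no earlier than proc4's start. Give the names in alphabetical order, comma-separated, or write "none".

proc3

Conditions: its start is no later than proc7's start (X.start <= 12:15) AND its end is no earlier than proc4's start (X.end >= 12:35).
proc1: start 12:30 <= 12:15? ✗; end 17:55 >= 12:35? ✓ → no.
proc2: start 13:25 <= 12:15? ✗; end 14:30 >= 12:35? ✓ → no.
proc3: start 11:40 <= 12:15? ✓; end 18:40 >= 12:35? ✓ → yes.
proc5: start 12:30 <= 12:15? ✗; end 17:40 >= 12:35? ✓ → no.
proc6: start 17:40 <= 12:15? ✗; end 19:45 >= 12:35? ✓ → no.
proc8: start 13:45 <= 12:15? ✗; end 15:20 >= 12:35? ✓ → no.
proc9: start 14:30 <= 12:15? ✗; end 22:15 >= 12:35? ✓ → no.
Result: proc3.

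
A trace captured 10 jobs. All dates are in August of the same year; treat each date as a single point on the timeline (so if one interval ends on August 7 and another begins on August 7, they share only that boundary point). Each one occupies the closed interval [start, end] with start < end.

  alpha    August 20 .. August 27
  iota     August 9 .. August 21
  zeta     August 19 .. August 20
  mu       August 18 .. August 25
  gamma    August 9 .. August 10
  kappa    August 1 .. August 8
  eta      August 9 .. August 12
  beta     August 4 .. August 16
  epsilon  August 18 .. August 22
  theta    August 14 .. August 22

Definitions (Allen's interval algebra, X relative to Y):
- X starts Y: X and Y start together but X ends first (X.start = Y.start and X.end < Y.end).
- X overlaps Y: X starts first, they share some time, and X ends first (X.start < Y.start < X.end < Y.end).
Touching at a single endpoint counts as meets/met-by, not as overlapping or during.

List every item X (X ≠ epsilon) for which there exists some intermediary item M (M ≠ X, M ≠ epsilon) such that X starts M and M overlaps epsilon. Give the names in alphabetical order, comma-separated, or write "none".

Target epsilon = [August 18, August 22].
Intermediaries M with M overlaps epsilon: iota.
Via iota — items with X starts iota: eta, gamma.
Union: eta, gamma.

eta, gamma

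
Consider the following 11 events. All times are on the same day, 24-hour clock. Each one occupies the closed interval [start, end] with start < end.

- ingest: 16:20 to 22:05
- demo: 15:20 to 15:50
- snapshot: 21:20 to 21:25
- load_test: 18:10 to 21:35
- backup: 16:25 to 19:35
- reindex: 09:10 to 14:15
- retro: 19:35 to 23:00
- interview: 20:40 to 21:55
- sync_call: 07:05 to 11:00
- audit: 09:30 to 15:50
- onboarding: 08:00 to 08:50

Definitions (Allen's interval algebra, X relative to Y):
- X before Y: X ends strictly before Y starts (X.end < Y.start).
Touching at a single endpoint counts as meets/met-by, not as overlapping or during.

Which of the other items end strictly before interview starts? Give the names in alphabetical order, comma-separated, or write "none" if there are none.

audit, backup, demo, onboarding, reindex, sync_call

Target interview = [20:40, 21:55].
audit [09:30, 15:50] → before → yes.
backup [16:25, 19:35] → before → yes.
demo [15:20, 15:50] → before → yes.
ingest [16:20, 22:05] → contains → no.
load_test [18:10, 21:35] → overlaps → no.
onboarding [08:00, 08:50] → before → yes.
reindex [09:10, 14:15] → before → yes.
retro [19:35, 23:00] → contains → no.
snapshot [21:20, 21:25] → during → no.
sync_call [07:05, 11:00] → before → yes.
Result: audit, backup, demo, onboarding, reindex, sync_call.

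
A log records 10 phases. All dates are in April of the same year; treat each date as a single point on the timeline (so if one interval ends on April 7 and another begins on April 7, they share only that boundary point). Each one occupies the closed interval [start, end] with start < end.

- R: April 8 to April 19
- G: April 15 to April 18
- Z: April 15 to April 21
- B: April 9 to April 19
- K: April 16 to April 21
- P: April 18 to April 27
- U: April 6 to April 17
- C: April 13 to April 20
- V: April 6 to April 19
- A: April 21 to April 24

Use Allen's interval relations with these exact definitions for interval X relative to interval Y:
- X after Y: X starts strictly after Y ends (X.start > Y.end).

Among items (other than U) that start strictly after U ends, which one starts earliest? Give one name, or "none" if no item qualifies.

Target U = [April 6, April 17].
A [April 21, April 24] → after → candidate.
B [April 9, April 19] → overlapped-by → excluded.
C [April 13, April 20] → overlapped-by → excluded.
G [April 15, April 18] → overlapped-by → excluded.
K [April 16, April 21] → overlapped-by → excluded.
P [April 18, April 27] → after → candidate.
R [April 8, April 19] → overlapped-by → excluded.
V [April 6, April 19] → started-by → excluded.
Z [April 15, April 21] → overlapped-by → excluded.
Among candidates, earliest start is April 18 → P.

P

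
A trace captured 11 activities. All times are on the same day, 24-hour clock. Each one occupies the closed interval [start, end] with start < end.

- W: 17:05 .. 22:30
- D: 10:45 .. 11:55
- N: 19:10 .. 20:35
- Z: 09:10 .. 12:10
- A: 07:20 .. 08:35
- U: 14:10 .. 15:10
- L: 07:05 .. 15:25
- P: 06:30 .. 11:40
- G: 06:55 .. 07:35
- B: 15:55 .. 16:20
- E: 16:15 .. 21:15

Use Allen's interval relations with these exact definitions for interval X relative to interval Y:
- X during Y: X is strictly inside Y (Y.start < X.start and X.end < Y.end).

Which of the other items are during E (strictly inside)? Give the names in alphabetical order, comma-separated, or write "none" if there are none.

N

Target E = [16:15, 21:15].
A [07:20, 08:35] → before → no.
B [15:55, 16:20] → overlaps → no.
D [10:45, 11:55] → before → no.
G [06:55, 07:35] → before → no.
L [07:05, 15:25] → before → no.
N [19:10, 20:35] → during → yes.
P [06:30, 11:40] → before → no.
U [14:10, 15:10] → before → no.
W [17:05, 22:30] → overlapped-by → no.
Z [09:10, 12:10] → before → no.
Result: N.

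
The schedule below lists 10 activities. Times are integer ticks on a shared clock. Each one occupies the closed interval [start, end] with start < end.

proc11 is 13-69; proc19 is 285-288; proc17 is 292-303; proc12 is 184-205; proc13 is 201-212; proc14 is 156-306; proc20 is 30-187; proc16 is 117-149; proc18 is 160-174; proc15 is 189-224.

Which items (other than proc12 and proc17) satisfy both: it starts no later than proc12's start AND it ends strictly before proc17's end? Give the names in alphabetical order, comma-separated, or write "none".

Conditions: its start is no later than proc12's start (X.start <= 184) AND its end is strictly before proc17's end (X.end < 303).
proc11: start 13 <= 184? ✓; end 69 < 303? ✓ → yes.
proc13: start 201 <= 184? ✗; end 212 < 303? ✓ → no.
proc14: start 156 <= 184? ✓; end 306 < 303? ✗ → no.
proc15: start 189 <= 184? ✗; end 224 < 303? ✓ → no.
proc16: start 117 <= 184? ✓; end 149 < 303? ✓ → yes.
proc18: start 160 <= 184? ✓; end 174 < 303? ✓ → yes.
proc19: start 285 <= 184? ✗; end 288 < 303? ✓ → no.
proc20: start 30 <= 184? ✓; end 187 < 303? ✓ → yes.
Result: proc11, proc16, proc18, proc20.

proc11, proc16, proc18, proc20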